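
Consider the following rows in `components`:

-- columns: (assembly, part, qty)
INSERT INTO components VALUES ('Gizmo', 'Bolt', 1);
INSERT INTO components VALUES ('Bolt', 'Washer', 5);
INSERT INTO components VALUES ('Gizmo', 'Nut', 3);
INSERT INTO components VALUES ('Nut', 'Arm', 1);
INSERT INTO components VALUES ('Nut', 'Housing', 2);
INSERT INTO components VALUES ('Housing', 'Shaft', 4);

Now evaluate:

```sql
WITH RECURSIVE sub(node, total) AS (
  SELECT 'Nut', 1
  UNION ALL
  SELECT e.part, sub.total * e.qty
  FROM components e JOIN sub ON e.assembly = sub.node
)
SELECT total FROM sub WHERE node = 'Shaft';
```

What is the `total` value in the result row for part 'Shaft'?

Base: (Nut, total=1).
Iteration 1: components of {Nut} -> Arm = 1*1 = 1, Housing = 1*2 = 2.
Iteration 2: components of {Arm,Housing} -> Shaft = 2*4 = 8.
Iteration 3: no further components; recursion stops.

8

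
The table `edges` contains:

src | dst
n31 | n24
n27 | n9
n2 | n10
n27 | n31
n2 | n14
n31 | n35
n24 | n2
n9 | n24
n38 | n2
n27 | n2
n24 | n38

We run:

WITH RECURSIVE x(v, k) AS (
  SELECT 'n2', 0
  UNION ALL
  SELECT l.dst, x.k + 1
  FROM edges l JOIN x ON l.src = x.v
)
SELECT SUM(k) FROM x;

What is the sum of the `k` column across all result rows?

2

Base: (n2, k=0).
Iteration 1: edges from {n2} -> (n10, k=1), (n14, k=1).
Iteration 2: no outgoing edges from {n10,n14}; recursion stops.
SUM(k) = 0 + 1 + 1 = 2.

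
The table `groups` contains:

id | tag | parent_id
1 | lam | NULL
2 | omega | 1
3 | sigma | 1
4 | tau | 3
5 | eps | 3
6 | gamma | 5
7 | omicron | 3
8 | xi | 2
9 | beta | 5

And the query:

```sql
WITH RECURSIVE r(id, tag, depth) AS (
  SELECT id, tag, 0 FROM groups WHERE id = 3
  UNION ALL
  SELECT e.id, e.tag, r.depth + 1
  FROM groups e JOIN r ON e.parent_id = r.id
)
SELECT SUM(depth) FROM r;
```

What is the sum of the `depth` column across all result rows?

7

Base: id=3 (sigma) at depth 0.
Iteration 1: rows with parent_id in {3} -> tau (id 4, depth 1), eps (id 5, depth 1), omicron (id 7, depth 1).
Iteration 2: rows with parent_id in {4,5,7} -> gamma (id 6, depth 2), beta (id 9, depth 2).
Iteration 3: no rows with parent_id in {6,9}; recursion stops.
SUM(depth) = 0 + 1 + 1 + 1 + 2 + 2 = 7.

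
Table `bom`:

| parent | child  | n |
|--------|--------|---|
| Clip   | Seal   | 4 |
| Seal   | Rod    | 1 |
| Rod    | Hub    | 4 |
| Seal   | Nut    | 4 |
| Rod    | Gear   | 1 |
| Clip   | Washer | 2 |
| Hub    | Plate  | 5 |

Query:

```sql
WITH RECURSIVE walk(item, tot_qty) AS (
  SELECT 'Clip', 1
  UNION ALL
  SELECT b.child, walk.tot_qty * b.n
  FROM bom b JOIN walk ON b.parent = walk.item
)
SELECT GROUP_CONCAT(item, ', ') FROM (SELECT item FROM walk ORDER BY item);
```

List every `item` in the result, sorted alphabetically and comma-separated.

Clip, Gear, Hub, Nut, Plate, Rod, Seal, Washer

Base: (Clip, tot_qty=1).
Iteration 1: components of {Clip} -> Seal = 1*4 = 4, Washer = 1*2 = 2.
Iteration 2: components of {Seal,Washer} -> Nut = 4*4 = 16, Rod = 4*1 = 4.
Iteration 3: components of {Nut,Rod} -> Gear = 4*1 = 4, Hub = 4*4 = 16.
Iteration 4: components of {Gear,Hub} -> Plate = 16*5 = 80.
Iteration 5: no further components; recursion stops.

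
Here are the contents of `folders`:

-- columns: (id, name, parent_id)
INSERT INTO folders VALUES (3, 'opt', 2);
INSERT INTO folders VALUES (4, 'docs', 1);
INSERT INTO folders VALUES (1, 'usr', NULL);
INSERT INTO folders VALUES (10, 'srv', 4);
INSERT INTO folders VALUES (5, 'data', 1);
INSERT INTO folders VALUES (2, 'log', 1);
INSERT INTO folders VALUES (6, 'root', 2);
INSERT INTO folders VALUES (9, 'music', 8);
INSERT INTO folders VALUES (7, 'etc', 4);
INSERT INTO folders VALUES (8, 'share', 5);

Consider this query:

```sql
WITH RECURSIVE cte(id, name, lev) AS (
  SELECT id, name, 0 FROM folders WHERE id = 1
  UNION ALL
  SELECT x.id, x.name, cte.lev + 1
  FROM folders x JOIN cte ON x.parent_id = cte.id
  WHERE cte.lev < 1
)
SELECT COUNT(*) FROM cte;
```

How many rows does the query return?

4

Base: id=1 (usr) at lev 0.
Iteration 1: rows with parent_id in {1} -> log (id 2, lev 1), docs (id 4, lev 1), data (id 5, lev 1).
Iteration 2: lev < 1 fails for all current rows; recursion stops.
Total rows emitted: 4.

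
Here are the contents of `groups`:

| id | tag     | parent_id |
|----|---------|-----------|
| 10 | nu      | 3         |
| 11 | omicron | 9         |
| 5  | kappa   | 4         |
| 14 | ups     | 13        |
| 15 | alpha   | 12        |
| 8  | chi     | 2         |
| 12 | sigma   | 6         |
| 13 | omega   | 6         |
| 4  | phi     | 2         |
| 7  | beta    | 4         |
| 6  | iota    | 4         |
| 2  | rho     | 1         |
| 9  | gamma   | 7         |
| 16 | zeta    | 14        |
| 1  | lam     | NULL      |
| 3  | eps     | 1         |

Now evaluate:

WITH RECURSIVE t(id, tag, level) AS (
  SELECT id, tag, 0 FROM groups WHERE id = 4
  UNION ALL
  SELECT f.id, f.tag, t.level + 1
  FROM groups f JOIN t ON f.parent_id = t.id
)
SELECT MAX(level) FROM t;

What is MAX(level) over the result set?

Base: id=4 (phi) at level 0.
Iteration 1: rows with parent_id in {4} -> kappa (id 5, level 1), iota (id 6, level 1), beta (id 7, level 1).
Iteration 2: rows with parent_id in {5,6,7} -> gamma (id 9, level 2), sigma (id 12, level 2), omega (id 13, level 2).
Iteration 3: rows with parent_id in {9,12,13} -> omicron (id 11, level 3), ups (id 14, level 3), alpha (id 15, level 3).
Iteration 4: rows with parent_id in {11,14,15} -> zeta (id 16, level 4).
Iteration 5: no rows with parent_id in {16}; recursion stops.
level values: 0, 1, 1, 1, 2, 2, 2, 3, 3, 3, 4; the maximum is 4.

4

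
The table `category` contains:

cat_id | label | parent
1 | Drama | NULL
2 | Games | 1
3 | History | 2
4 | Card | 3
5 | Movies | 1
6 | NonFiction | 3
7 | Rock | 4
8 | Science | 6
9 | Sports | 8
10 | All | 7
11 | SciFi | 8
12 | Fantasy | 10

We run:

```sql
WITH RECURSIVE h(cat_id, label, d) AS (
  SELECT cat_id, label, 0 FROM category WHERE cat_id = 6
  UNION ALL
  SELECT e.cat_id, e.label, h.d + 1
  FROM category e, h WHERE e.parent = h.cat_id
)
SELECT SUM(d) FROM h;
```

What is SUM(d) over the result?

5

Base: cat_id=6 (NonFiction) at d 0.
Iteration 1: rows with parent in {6} -> Science (id 8, d 1).
Iteration 2: rows with parent in {8} -> Sports (id 9, d 2), SciFi (id 11, d 2).
Iteration 3: no rows with parent in {9,11}; recursion stops.
SUM(d) = 0 + 1 + 2 + 2 = 5.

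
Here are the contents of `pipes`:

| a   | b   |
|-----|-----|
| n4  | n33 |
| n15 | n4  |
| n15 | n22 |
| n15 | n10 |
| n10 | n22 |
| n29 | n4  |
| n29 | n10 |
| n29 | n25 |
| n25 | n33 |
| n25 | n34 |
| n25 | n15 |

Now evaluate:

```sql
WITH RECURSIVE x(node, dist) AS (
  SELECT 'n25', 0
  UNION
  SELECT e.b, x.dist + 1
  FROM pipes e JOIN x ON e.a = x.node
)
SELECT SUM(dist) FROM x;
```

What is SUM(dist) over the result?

15

Base: (n25, dist=0).
Iteration 1: edges from {n25} -> (n15, dist=1), (n33, dist=1), (n34, dist=1).
Iteration 2: edges from {n15,n33,n34} -> (n10, dist=2), (n22, dist=2), (n4, dist=2).
Iteration 3: edges from {n10,n22,n4} -> (n22, dist=3), (n33, dist=3).
Iteration 4: no outgoing edges from {n22,n33}; recursion stops.
SUM(dist) = 0 + 1 + 1 + 1 + 2 + 2 + 2 + 3 + 3 = 15.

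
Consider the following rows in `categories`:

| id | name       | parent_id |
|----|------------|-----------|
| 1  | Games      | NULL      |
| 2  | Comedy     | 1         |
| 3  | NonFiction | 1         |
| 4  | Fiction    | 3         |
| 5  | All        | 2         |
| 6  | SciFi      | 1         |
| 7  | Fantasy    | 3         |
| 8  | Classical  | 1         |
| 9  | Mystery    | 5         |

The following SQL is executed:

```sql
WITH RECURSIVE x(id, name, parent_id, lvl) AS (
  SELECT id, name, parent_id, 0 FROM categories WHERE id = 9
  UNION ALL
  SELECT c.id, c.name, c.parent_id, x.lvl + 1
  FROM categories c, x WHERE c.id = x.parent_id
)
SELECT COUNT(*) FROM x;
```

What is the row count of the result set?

Base: id=9 (Mystery), parent_id=5, lvl 0.
Iteration 1: join on id=5 -> All (id 5, parent_id=2, lvl 1).
Iteration 2: join on id=2 -> Comedy (id 2, parent_id=1, lvl 2).
Iteration 3: join on id=1 -> Games (id 1, parent_id=NULL, lvl 3).
Iteration 4: parent_id is NULL; no match; recursion stops.
Total rows emitted: 4.

4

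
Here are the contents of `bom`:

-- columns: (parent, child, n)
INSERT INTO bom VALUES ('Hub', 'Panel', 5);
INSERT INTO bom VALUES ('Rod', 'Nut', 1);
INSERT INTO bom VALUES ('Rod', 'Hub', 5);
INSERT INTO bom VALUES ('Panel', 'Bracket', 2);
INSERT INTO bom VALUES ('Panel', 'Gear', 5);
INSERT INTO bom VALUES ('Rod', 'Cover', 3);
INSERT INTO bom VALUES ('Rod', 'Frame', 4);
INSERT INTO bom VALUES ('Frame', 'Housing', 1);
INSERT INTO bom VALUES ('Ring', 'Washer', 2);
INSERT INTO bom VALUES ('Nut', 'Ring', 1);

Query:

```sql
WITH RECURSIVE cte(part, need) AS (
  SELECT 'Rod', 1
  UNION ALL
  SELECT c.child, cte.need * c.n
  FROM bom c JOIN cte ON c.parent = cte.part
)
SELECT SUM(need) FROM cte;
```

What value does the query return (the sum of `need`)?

221

Base: (Rod, need=1).
Iteration 1: components of {Rod} -> Cover = 1*3 = 3, Frame = 1*4 = 4, Hub = 1*5 = 5, Nut = 1*1 = 1.
Iteration 2: components of {Cover,Frame,Hub,Nut} -> Housing = 4*1 = 4, Panel = 5*5 = 25, Ring = 1*1 = 1.
Iteration 3: components of {Housing,Panel,Ring} -> Bracket = 25*2 = 50, Gear = 25*5 = 125, Washer = 1*2 = 2.
Iteration 4: no further components; recursion stops.
SUM(need) = 1 + 5 + 4 + 1 + 3 + 25 + 4 + 1 + 125 + 50 + 2 = 221.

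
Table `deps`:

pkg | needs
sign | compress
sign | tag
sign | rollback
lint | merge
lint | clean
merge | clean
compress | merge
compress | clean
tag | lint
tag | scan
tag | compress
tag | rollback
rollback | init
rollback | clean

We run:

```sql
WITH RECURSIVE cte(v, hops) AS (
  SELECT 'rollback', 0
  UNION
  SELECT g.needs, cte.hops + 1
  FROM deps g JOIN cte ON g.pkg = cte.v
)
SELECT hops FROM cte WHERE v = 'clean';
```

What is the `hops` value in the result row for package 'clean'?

1

Base: (rollback, hops=0).
Iteration 1: edges from {rollback} -> (clean, hops=1), (init, hops=1).
Iteration 2: no outgoing edges from {clean,init}; recursion stops.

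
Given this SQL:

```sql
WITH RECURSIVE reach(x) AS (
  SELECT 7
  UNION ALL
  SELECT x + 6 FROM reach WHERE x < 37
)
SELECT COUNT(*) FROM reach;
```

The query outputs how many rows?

Base: x=7.
Iteration 1: 7 < 37 holds -> x = 7 + 6 = 13.
Iteration 2: 13 < 37 holds -> x = 13 + 6 = 19.
Iteration 3: 19 < 37 holds -> x = 19 + 6 = 25.
Iteration 4: 25 < 37 holds -> x = 25 + 6 = 31.
Iteration 5: 31 < 37 holds -> x = 31 + 6 = 37.
Iteration 6: 37 < 37 fails; recursion stops.
Total rows emitted: 6.

6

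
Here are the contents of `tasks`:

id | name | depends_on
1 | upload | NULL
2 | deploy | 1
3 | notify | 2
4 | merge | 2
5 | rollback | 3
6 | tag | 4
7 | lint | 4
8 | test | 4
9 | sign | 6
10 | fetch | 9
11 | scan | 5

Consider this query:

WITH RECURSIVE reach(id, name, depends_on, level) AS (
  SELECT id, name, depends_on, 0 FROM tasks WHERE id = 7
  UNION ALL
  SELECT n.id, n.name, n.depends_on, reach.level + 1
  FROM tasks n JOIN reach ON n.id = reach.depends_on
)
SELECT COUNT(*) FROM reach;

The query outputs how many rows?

4

Base: id=7 (lint), depends_on=4, level 0.
Iteration 1: join on id=4 -> merge (id 4, depends_on=2, level 1).
Iteration 2: join on id=2 -> deploy (id 2, depends_on=1, level 2).
Iteration 3: join on id=1 -> upload (id 1, depends_on=NULL, level 3).
Iteration 4: depends_on is NULL; no match; recursion stops.
Total rows emitted: 4.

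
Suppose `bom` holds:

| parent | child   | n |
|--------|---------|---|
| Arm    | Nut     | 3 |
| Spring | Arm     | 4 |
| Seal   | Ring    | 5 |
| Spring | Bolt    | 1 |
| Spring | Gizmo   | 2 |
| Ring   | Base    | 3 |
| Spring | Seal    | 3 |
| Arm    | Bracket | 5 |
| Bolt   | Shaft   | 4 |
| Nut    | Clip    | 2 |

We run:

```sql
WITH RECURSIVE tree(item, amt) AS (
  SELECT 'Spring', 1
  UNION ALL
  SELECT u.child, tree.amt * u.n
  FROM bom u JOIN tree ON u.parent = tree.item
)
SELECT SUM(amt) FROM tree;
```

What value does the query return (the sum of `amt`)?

131

Base: (Spring, amt=1).
Iteration 1: components of {Spring} -> Arm = 1*4 = 4, Bolt = 1*1 = 1, Gizmo = 1*2 = 2, Seal = 1*3 = 3.
Iteration 2: components of {Arm,Bolt,Gizmo,Seal} -> Bracket = 4*5 = 20, Nut = 4*3 = 12, Ring = 3*5 = 15, Shaft = 1*4 = 4.
Iteration 3: components of {Bracket,Nut,Ring,Shaft} -> Base = 15*3 = 45, Clip = 12*2 = 24.
Iteration 4: no further components; recursion stops.
SUM(amt) = 1 + 2 + 4 + 3 + 1 + 20 + 12 + 15 + 4 + 24 + 45 = 131.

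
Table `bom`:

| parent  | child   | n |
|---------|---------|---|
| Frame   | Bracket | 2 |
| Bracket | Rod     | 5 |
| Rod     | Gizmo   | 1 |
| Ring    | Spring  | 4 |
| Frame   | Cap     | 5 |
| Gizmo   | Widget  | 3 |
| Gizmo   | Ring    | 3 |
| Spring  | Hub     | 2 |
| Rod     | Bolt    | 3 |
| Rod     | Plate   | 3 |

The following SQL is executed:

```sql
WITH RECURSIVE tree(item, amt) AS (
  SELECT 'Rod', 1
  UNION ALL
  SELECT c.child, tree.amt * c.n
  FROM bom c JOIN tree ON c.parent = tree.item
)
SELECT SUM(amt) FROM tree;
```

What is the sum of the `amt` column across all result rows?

Base: (Rod, amt=1).
Iteration 1: components of {Rod} -> Bolt = 1*3 = 3, Gizmo = 1*1 = 1, Plate = 1*3 = 3.
Iteration 2: components of {Bolt,Gizmo,Plate} -> Ring = 1*3 = 3, Widget = 1*3 = 3.
Iteration 3: components of {Ring,Widget} -> Spring = 3*4 = 12.
Iteration 4: components of {Spring} -> Hub = 12*2 = 24.
Iteration 5: no further components; recursion stops.
SUM(amt) = 1 + 1 + 3 + 3 + 3 + 3 + 12 + 24 = 50.

50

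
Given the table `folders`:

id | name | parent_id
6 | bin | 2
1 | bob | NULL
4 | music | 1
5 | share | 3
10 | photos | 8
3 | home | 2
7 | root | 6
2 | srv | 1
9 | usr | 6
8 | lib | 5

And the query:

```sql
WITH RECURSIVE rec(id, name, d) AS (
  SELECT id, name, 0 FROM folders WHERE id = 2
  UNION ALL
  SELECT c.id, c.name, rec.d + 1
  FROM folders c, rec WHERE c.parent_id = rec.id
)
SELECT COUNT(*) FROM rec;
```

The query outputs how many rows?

Base: id=2 (srv) at d 0.
Iteration 1: rows with parent_id in {2} -> home (id 3, d 1), bin (id 6, d 1).
Iteration 2: rows with parent_id in {3,6} -> share (id 5, d 2), root (id 7, d 2), usr (id 9, d 2).
Iteration 3: rows with parent_id in {5,7,9} -> lib (id 8, d 3).
Iteration 4: rows with parent_id in {8} -> photos (id 10, d 4).
Iteration 5: no rows with parent_id in {10}; recursion stops.
Total rows emitted: 8.

8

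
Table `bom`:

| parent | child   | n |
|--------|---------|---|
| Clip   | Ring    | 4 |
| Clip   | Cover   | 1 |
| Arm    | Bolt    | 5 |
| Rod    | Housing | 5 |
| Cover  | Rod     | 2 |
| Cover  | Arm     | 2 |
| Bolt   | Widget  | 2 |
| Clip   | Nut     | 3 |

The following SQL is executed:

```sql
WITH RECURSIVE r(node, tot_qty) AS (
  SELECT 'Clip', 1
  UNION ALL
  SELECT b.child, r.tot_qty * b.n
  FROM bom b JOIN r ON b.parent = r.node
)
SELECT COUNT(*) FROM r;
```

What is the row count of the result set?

Base: (Clip, tot_qty=1).
Iteration 1: components of {Clip} -> Cover = 1*1 = 1, Nut = 1*3 = 3, Ring = 1*4 = 4.
Iteration 2: components of {Cover,Nut,Ring} -> Arm = 1*2 = 2, Rod = 1*2 = 2.
Iteration 3: components of {Arm,Rod} -> Bolt = 2*5 = 10, Housing = 2*5 = 10.
Iteration 4: components of {Bolt,Housing} -> Widget = 10*2 = 20.
Iteration 5: no further components; recursion stops.
Total rows emitted: 9.

9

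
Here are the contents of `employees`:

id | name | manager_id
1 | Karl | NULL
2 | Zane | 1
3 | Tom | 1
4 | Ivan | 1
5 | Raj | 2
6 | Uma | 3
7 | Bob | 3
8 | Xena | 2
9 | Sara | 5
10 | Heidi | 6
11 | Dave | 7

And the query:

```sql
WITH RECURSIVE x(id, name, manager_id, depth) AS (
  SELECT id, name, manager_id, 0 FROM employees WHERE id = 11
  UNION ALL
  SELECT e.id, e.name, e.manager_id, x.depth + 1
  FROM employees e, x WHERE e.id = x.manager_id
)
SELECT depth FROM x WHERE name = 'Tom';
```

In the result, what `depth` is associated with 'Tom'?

Base: id=11 (Dave), manager_id=7, depth 0.
Iteration 1: join on id=7 -> Bob (id 7, manager_id=3, depth 1).
Iteration 2: join on id=3 -> Tom (id 3, manager_id=1, depth 2).
Iteration 3: join on id=1 -> Karl (id 1, manager_id=NULL, depth 3).
Iteration 4: manager_id is NULL; no match; recursion stops.

2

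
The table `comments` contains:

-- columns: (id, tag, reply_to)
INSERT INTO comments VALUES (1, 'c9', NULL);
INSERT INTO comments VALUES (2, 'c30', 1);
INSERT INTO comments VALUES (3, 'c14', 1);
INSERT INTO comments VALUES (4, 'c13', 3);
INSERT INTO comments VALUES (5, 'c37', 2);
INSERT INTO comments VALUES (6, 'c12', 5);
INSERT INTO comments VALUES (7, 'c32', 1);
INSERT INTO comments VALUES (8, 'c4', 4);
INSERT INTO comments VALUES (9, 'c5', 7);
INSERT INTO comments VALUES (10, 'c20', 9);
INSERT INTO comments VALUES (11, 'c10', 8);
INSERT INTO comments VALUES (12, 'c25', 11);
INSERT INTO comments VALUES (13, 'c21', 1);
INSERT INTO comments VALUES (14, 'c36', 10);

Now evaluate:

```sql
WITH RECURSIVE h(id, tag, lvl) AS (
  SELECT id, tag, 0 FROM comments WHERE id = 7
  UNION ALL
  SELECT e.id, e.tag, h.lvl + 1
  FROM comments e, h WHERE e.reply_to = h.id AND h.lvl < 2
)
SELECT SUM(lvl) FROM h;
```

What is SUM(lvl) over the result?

3

Base: id=7 (c32) at lvl 0.
Iteration 1: rows with reply_to in {7} -> c5 (id 9, lvl 1).
Iteration 2: rows with reply_to in {9} -> c20 (id 10, lvl 2).
Iteration 3: lvl < 2 fails for all current rows; recursion stops.
SUM(lvl) = 0 + 1 + 2 = 3.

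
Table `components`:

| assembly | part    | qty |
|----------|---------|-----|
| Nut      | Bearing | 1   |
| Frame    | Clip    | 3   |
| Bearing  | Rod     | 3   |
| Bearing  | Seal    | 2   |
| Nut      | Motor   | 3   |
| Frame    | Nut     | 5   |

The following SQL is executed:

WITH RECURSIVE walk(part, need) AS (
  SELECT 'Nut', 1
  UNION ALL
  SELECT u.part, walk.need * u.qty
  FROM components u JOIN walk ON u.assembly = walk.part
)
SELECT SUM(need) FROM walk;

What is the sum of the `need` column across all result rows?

Base: (Nut, need=1).
Iteration 1: components of {Nut} -> Bearing = 1*1 = 1, Motor = 1*3 = 3.
Iteration 2: components of {Bearing,Motor} -> Rod = 1*3 = 3, Seal = 1*2 = 2.
Iteration 3: no further components; recursion stops.
SUM(need) = 1 + 3 + 1 + 2 + 3 = 10.

10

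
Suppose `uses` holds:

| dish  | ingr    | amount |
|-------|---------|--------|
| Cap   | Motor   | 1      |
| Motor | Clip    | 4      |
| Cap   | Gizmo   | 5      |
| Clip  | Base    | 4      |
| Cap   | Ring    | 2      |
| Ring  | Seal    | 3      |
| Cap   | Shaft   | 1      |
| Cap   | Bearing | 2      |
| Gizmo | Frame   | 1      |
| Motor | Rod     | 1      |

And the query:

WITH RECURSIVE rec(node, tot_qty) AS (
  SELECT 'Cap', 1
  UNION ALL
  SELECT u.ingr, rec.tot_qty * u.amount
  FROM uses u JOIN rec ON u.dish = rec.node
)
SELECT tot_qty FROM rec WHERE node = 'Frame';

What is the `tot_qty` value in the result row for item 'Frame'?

Base: (Cap, tot_qty=1).
Iteration 1: components of {Cap} -> Bearing = 1*2 = 2, Gizmo = 1*5 = 5, Motor = 1*1 = 1, Ring = 1*2 = 2, Shaft = 1*1 = 1.
Iteration 2: components of {Bearing,Gizmo,Motor,Ring,Shaft} -> Clip = 1*4 = 4, Frame = 5*1 = 5, Rod = 1*1 = 1, Seal = 2*3 = 6.
Iteration 3: components of {Clip,Frame,Rod,Seal} -> Base = 4*4 = 16.
Iteration 4: no further components; recursion stops.

5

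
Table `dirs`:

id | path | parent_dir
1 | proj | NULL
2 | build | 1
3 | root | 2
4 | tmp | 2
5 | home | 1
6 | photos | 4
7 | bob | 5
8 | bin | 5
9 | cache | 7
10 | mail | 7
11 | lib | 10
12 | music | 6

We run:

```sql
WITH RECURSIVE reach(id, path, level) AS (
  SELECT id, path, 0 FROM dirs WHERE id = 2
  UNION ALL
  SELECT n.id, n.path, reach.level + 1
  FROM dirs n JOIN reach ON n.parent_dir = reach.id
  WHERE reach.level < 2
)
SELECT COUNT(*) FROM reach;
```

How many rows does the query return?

4

Base: id=2 (build) at level 0.
Iteration 1: rows with parent_dir in {2} -> root (id 3, level 1), tmp (id 4, level 1).
Iteration 2: rows with parent_dir in {3,4} -> photos (id 6, level 2).
Iteration 3: level < 2 fails for all current rows; recursion stops.
Total rows emitted: 4.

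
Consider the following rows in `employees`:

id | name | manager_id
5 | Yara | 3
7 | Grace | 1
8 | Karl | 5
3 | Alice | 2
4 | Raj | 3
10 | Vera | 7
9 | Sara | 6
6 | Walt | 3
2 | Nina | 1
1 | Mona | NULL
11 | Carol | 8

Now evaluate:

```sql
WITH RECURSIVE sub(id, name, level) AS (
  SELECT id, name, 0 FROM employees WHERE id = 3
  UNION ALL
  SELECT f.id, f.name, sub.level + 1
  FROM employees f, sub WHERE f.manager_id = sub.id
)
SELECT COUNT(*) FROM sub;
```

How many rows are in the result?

7

Base: id=3 (Alice) at level 0.
Iteration 1: rows with manager_id in {3} -> Raj (id 4, level 1), Yara (id 5, level 1), Walt (id 6, level 1).
Iteration 2: rows with manager_id in {4,5,6} -> Karl (id 8, level 2), Sara (id 9, level 2).
Iteration 3: rows with manager_id in {8,9} -> Carol (id 11, level 3).
Iteration 4: no rows with manager_id in {11}; recursion stops.
Total rows emitted: 7.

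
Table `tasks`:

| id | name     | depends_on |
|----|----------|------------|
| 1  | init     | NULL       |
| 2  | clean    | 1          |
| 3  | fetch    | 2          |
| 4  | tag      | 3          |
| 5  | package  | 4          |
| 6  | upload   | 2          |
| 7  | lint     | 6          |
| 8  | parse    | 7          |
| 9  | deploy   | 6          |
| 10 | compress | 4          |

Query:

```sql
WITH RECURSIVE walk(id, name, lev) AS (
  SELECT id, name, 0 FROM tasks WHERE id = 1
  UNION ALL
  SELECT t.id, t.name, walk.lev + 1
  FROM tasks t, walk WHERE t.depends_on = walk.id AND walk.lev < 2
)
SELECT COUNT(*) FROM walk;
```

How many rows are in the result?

4

Base: id=1 (init) at lev 0.
Iteration 1: rows with depends_on in {1} -> clean (id 2, lev 1).
Iteration 2: rows with depends_on in {2} -> fetch (id 3, lev 2), upload (id 6, lev 2).
Iteration 3: lev < 2 fails for all current rows; recursion stops.
Total rows emitted: 4.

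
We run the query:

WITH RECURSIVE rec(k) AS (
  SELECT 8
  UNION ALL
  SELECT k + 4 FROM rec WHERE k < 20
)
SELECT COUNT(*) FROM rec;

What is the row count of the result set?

Base: k=8.
Iteration 1: 8 < 20 holds -> k = 8 + 4 = 12.
Iteration 2: 12 < 20 holds -> k = 12 + 4 = 16.
Iteration 3: 16 < 20 holds -> k = 16 + 4 = 20.
Iteration 4: 20 < 20 fails; recursion stops.
Total rows emitted: 4.

4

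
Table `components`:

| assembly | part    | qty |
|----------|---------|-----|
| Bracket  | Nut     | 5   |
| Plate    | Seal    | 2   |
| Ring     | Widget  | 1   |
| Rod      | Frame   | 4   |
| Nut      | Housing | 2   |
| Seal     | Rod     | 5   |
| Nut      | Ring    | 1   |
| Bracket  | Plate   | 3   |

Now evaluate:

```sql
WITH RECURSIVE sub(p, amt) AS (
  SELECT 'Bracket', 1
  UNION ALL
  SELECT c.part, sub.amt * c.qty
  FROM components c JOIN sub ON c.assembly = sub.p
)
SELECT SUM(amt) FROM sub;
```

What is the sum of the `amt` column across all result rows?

Base: (Bracket, amt=1).
Iteration 1: components of {Bracket} -> Nut = 1*5 = 5, Plate = 1*3 = 3.
Iteration 2: components of {Nut,Plate} -> Housing = 5*2 = 10, Ring = 5*1 = 5, Seal = 3*2 = 6.
Iteration 3: components of {Housing,Ring,Seal} -> Rod = 6*5 = 30, Widget = 5*1 = 5.
Iteration 4: components of {Rod,Widget} -> Frame = 30*4 = 120.
Iteration 5: no further components; recursion stops.
SUM(amt) = 1 + 5 + 3 + 5 + 10 + 6 + 5 + 30 + 120 = 185.

185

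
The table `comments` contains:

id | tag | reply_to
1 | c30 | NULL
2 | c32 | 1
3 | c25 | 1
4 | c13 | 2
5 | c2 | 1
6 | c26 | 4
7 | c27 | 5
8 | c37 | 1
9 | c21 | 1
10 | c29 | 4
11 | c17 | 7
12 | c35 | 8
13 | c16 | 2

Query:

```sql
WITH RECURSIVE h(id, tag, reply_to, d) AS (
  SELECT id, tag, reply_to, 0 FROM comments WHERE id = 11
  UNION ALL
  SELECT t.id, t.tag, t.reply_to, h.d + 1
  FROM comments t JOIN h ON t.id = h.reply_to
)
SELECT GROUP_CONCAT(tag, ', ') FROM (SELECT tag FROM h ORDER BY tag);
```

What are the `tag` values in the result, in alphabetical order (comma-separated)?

c17, c2, c27, c30

Base: id=11 (c17), reply_to=7, d 0.
Iteration 1: join on id=7 -> c27 (id 7, reply_to=5, d 1).
Iteration 2: join on id=5 -> c2 (id 5, reply_to=1, d 2).
Iteration 3: join on id=1 -> c30 (id 1, reply_to=NULL, d 3).
Iteration 4: reply_to is NULL; no match; recursion stops.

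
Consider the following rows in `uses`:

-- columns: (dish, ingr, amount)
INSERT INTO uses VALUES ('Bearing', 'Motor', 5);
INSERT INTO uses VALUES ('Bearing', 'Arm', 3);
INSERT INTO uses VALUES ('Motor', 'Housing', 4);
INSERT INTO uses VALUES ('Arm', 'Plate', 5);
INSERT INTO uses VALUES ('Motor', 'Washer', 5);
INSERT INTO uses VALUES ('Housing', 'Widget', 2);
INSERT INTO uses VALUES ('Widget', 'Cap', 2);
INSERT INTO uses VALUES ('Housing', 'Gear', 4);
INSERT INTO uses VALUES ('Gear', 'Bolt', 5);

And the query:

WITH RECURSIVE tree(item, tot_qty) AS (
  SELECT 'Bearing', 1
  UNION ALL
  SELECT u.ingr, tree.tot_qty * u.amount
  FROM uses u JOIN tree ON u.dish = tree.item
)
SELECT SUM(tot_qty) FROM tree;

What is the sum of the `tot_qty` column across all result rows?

Base: (Bearing, tot_qty=1).
Iteration 1: components of {Bearing} -> Arm = 1*3 = 3, Motor = 1*5 = 5.
Iteration 2: components of {Arm,Motor} -> Housing = 5*4 = 20, Plate = 3*5 = 15, Washer = 5*5 = 25.
Iteration 3: components of {Housing,Plate,Washer} -> Gear = 20*4 = 80, Widget = 20*2 = 40.
Iteration 4: components of {Gear,Widget} -> Bolt = 80*5 = 400, Cap = 40*2 = 80.
Iteration 5: no further components; recursion stops.
SUM(tot_qty) = 1 + 5 + 3 + 20 + 25 + 15 + 40 + 80 + 80 + 400 = 669.

669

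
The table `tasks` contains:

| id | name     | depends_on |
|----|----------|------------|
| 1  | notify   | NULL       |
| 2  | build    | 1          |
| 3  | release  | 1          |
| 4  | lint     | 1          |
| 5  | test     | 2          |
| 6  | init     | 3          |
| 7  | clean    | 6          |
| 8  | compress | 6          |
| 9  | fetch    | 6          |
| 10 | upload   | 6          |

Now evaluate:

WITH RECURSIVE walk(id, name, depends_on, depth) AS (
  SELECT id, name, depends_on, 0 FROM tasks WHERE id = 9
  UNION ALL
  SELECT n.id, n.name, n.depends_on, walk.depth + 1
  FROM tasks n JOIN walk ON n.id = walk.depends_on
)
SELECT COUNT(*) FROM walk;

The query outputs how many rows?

Base: id=9 (fetch), depends_on=6, depth 0.
Iteration 1: join on id=6 -> init (id 6, depends_on=3, depth 1).
Iteration 2: join on id=3 -> release (id 3, depends_on=1, depth 2).
Iteration 3: join on id=1 -> notify (id 1, depends_on=NULL, depth 3).
Iteration 4: depends_on is NULL; no match; recursion stops.
Total rows emitted: 4.

4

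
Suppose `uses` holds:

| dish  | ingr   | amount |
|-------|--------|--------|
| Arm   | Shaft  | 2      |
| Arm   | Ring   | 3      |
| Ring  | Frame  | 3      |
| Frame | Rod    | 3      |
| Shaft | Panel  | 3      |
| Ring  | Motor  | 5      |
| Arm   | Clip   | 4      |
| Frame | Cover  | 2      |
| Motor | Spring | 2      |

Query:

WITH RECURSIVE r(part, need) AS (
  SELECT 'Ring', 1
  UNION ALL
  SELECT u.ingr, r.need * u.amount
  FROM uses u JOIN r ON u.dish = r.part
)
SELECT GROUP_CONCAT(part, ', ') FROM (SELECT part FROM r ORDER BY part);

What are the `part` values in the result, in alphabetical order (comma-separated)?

Cover, Frame, Motor, Ring, Rod, Spring

Base: (Ring, need=1).
Iteration 1: components of {Ring} -> Frame = 1*3 = 3, Motor = 1*5 = 5.
Iteration 2: components of {Frame,Motor} -> Cover = 3*2 = 6, Rod = 3*3 = 9, Spring = 5*2 = 10.
Iteration 3: no further components; recursion stops.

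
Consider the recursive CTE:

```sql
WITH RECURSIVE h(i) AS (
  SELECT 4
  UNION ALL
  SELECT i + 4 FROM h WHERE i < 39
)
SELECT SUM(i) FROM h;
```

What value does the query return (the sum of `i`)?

Base: i=4.
Iteration 1: 4 < 39 holds -> i = 4 + 4 = 8.
Iteration 2: 8 < 39 holds -> i = 8 + 4 = 12.
Iteration 3: 12 < 39 holds -> i = 12 + 4 = 16.
Iteration 4: 16 < 39 holds -> i = 16 + 4 = 20.
Iteration 5: 20 < 39 holds -> i = 20 + 4 = 24.
Iteration 6: 24 < 39 holds -> i = 24 + 4 = 28.
Iteration 7: 28 < 39 holds -> i = 28 + 4 = 32.
Iteration 8: 32 < 39 holds -> i = 32 + 4 = 36.
Iteration 9: 36 < 39 holds -> i = 36 + 4 = 40.
Iteration 10: 40 < 39 fails; recursion stops.
SUM(i) = 4 + 8 + 12 + 16 + 20 + 24 + 28 + 32 + 36 + 40 = 220.

220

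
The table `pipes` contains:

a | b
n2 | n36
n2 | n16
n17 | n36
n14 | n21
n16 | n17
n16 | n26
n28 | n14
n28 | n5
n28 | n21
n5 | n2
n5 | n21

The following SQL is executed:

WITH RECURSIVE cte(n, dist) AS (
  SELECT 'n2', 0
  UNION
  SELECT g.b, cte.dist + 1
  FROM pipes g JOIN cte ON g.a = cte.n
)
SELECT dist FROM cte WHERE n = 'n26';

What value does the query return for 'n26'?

Base: (n2, dist=0).
Iteration 1: edges from {n2} -> (n16, dist=1), (n36, dist=1).
Iteration 2: edges from {n16,n36} -> (n17, dist=2), (n26, dist=2).
Iteration 3: edges from {n17,n26} -> (n36, dist=3).
Iteration 4: no outgoing edges from {n36}; recursion stops.

2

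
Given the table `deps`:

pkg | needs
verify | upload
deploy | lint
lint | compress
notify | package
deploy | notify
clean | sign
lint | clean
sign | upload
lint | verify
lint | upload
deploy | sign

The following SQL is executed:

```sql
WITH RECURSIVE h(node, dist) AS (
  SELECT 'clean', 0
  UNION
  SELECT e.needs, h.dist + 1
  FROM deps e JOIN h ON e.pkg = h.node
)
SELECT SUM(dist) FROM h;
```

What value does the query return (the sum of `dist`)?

Base: (clean, dist=0).
Iteration 1: edges from {clean} -> (sign, dist=1).
Iteration 2: edges from {sign} -> (upload, dist=2).
Iteration 3: no outgoing edges from {upload}; recursion stops.
SUM(dist) = 0 + 1 + 2 = 3.

3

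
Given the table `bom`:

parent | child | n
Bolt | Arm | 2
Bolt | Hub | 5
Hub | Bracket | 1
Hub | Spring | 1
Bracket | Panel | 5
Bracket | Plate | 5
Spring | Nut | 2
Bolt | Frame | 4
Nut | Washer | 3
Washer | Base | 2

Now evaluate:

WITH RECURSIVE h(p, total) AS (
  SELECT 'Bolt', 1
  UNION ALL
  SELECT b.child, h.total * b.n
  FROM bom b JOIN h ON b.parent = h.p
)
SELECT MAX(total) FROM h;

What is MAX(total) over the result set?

Base: (Bolt, total=1).
Iteration 1: components of {Bolt} -> Arm = 1*2 = 2, Frame = 1*4 = 4, Hub = 1*5 = 5.
Iteration 2: components of {Arm,Frame,Hub} -> Bracket = 5*1 = 5, Spring = 5*1 = 5.
Iteration 3: components of {Bracket,Spring} -> Nut = 5*2 = 10, Panel = 5*5 = 25, Plate = 5*5 = 25.
Iteration 4: components of {Nut,Panel,Plate} -> Washer = 10*3 = 30.
Iteration 5: components of {Washer} -> Base = 30*2 = 60.
Iteration 6: no further components; recursion stops.
total values: 1, 2, 5, 4, 5, 5, 25, 25, 10, 30, 60; the maximum is 60.

60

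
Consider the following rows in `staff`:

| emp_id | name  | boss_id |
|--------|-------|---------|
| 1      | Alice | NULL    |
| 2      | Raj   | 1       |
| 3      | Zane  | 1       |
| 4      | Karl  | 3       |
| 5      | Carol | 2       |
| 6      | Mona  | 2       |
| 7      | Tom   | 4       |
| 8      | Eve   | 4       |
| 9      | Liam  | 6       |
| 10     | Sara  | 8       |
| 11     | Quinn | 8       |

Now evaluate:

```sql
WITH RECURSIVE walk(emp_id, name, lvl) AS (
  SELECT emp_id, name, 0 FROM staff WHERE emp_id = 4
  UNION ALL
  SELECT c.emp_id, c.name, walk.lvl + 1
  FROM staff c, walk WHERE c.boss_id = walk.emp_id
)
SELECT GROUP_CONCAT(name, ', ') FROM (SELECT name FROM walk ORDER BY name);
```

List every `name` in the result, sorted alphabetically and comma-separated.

Eve, Karl, Quinn, Sara, Tom

Base: emp_id=4 (Karl) at lvl 0.
Iteration 1: rows with boss_id in {4} -> Tom (id 7, lvl 1), Eve (id 8, lvl 1).
Iteration 2: rows with boss_id in {7,8} -> Sara (id 10, lvl 2), Quinn (id 11, lvl 2).
Iteration 3: no rows with boss_id in {10,11}; recursion stops.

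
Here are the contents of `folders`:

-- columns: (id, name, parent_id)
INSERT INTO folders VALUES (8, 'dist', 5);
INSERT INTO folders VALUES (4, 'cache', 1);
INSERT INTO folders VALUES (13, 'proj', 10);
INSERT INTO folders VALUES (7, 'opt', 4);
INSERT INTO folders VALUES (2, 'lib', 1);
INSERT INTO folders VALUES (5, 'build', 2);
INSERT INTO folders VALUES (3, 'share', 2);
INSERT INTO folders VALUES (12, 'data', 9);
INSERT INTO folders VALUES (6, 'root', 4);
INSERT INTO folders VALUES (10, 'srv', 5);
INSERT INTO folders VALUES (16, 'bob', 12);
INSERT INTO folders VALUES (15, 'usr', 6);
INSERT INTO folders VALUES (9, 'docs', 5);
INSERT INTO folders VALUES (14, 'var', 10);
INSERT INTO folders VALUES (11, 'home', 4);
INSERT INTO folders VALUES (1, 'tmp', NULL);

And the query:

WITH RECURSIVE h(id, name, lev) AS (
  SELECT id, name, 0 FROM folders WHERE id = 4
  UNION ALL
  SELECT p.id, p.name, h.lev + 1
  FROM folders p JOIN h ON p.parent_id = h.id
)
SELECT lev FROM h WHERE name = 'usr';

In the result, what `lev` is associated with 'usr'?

2

Base: id=4 (cache) at lev 0.
Iteration 1: rows with parent_id in {4} -> root (id 6, lev 1), opt (id 7, lev 1), home (id 11, lev 1).
Iteration 2: rows with parent_id in {6,7,11} -> usr (id 15, lev 2).
Iteration 3: no rows with parent_id in {15}; recursion stops.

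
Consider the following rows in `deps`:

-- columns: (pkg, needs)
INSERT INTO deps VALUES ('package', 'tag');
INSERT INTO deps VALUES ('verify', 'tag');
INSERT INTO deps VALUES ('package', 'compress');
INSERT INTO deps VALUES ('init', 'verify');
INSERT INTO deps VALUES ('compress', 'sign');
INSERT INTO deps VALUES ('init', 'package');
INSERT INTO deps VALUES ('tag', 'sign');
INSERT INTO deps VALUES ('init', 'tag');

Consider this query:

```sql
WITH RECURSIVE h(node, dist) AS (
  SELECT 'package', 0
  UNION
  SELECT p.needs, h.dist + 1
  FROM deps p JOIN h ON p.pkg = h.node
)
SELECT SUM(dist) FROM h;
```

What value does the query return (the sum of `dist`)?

Base: (package, dist=0).
Iteration 1: edges from {package} -> (compress, dist=1), (tag, dist=1).
Iteration 2: edges from {compress,tag} -> (sign, dist=2). [UNION drops 1 duplicate row(s)]
Iteration 3: no outgoing edges from {sign}; recursion stops.
SUM(dist) = 0 + 1 + 1 + 2 = 4.

4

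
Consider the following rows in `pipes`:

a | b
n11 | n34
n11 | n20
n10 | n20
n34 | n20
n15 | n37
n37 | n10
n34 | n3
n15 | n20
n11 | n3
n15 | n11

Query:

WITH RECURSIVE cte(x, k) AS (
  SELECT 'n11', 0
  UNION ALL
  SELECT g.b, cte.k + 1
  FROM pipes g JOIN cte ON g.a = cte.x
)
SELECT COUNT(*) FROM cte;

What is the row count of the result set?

Base: (n11, k=0).
Iteration 1: edges from {n11} -> (n20, k=1), (n3, k=1), (n34, k=1).
Iteration 2: edges from {n20,n3,n34} -> (n20, k=2), (n3, k=2).
Iteration 3: no outgoing edges from {n20,n3}; recursion stops.
Total rows emitted: 6.

6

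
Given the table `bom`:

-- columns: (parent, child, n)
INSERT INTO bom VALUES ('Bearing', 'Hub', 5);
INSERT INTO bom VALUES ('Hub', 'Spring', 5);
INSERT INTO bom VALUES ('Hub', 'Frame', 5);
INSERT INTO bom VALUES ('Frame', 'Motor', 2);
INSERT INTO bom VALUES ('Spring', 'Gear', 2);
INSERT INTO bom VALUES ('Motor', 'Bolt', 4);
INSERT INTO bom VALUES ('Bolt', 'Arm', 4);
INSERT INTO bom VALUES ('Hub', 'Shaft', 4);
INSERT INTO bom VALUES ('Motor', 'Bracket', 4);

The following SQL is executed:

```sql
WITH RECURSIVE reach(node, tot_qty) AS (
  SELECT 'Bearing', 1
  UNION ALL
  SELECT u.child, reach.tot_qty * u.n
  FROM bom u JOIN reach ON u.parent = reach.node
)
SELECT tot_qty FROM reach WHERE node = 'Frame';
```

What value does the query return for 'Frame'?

Base: (Bearing, tot_qty=1).
Iteration 1: components of {Bearing} -> Hub = 1*5 = 5.
Iteration 2: components of {Hub} -> Frame = 5*5 = 25, Shaft = 5*4 = 20, Spring = 5*5 = 25.
Iteration 3: components of {Frame,Shaft,Spring} -> Gear = 25*2 = 50, Motor = 25*2 = 50.
Iteration 4: components of {Gear,Motor} -> Bolt = 50*4 = 200, Bracket = 50*4 = 200.
Iteration 5: components of {Bolt,Bracket} -> Arm = 200*4 = 800.
Iteration 6: no further components; recursion stops.

25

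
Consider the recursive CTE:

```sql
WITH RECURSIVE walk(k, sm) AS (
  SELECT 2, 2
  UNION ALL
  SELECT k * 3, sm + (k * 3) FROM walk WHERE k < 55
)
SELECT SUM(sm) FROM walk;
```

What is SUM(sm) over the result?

358

Base: k=2, sm=2.
Iteration 1: 2 < 55 holds -> k = 2 * 3 = 6, sm = 2 + 6 = 8.
Iteration 2: 6 < 55 holds -> k = 6 * 3 = 18, sm = 8 + 18 = 26.
Iteration 3: 18 < 55 holds -> k = 18 * 3 = 54, sm = 26 + 54 = 80.
Iteration 4: 54 < 55 holds -> k = 54 * 3 = 162, sm = 80 + 162 = 242.
Iteration 5: 162 < 55 fails; recursion stops.
SUM(sm) = 2 + 8 + 26 + 80 + 242 = 358.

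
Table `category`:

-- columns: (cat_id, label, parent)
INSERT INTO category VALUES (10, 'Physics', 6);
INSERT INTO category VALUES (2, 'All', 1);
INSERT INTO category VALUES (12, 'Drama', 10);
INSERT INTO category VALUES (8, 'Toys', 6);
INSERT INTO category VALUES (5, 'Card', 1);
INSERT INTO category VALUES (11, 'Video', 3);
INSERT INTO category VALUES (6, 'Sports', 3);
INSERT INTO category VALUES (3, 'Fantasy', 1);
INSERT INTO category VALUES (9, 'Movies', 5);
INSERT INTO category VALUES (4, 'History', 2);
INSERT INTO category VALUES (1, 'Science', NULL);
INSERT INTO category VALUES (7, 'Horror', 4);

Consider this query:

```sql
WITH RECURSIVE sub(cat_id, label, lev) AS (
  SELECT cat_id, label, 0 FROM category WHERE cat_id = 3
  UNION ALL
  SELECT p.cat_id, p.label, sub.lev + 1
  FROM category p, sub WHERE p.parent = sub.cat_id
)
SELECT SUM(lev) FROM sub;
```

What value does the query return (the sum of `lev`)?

9

Base: cat_id=3 (Fantasy) at lev 0.
Iteration 1: rows with parent in {3} -> Sports (id 6, lev 1), Video (id 11, lev 1).
Iteration 2: rows with parent in {6,11} -> Toys (id 8, lev 2), Physics (id 10, lev 2).
Iteration 3: rows with parent in {8,10} -> Drama (id 12, lev 3).
Iteration 4: no rows with parent in {12}; recursion stops.
SUM(lev) = 0 + 1 + 1 + 2 + 2 + 3 = 9.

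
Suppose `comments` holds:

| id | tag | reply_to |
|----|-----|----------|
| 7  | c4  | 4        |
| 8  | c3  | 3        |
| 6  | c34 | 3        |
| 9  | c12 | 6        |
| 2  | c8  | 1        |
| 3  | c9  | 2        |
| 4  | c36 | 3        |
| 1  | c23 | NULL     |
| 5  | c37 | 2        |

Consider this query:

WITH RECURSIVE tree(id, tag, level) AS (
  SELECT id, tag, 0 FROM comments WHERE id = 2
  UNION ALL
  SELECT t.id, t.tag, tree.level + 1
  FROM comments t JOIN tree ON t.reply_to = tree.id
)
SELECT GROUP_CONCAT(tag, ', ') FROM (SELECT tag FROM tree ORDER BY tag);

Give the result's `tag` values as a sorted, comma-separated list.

c12, c3, c34, c36, c37, c4, c8, c9

Base: id=2 (c8) at level 0.
Iteration 1: rows with reply_to in {2} -> c9 (id 3, level 1), c37 (id 5, level 1).
Iteration 2: rows with reply_to in {3,5} -> c36 (id 4, level 2), c34 (id 6, level 2), c3 (id 8, level 2).
Iteration 3: rows with reply_to in {4,6,8} -> c4 (id 7, level 3), c12 (id 9, level 3).
Iteration 4: no rows with reply_to in {7,9}; recursion stops.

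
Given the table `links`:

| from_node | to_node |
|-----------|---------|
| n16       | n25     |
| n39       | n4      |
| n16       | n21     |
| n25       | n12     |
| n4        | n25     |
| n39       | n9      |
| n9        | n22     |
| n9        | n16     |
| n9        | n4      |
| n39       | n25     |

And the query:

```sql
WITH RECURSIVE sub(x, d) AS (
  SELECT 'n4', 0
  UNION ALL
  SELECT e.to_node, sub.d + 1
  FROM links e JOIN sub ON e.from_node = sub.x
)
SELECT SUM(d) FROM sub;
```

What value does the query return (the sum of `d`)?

3

Base: (n4, d=0).
Iteration 1: edges from {n4} -> (n25, d=1).
Iteration 2: edges from {n25} -> (n12, d=2).
Iteration 3: no outgoing edges from {n12}; recursion stops.
SUM(d) = 0 + 1 + 2 = 3.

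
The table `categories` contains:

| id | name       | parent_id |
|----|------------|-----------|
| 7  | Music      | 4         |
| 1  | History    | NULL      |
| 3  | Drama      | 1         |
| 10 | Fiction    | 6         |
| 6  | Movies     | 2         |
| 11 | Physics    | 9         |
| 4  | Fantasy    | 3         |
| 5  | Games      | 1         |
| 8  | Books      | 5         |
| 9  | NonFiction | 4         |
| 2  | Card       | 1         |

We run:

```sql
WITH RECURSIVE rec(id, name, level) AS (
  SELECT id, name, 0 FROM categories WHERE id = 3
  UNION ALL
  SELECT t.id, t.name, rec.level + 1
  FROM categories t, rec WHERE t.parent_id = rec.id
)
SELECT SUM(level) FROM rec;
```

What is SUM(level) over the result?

8

Base: id=3 (Drama) at level 0.
Iteration 1: rows with parent_id in {3} -> Fantasy (id 4, level 1).
Iteration 2: rows with parent_id in {4} -> Music (id 7, level 2), NonFiction (id 9, level 2).
Iteration 3: rows with parent_id in {7,9} -> Physics (id 11, level 3).
Iteration 4: no rows with parent_id in {11}; recursion stops.
SUM(level) = 0 + 1 + 2 + 2 + 3 = 8.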